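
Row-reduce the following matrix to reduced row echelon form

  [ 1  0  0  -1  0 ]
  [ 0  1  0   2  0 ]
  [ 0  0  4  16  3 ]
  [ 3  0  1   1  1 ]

[[1, 0, 0, -1, 0], [0, 1, 0, 2, 0], [0, 0, 1, 4, 0], [0, 0, 0, 0, 1]]

Subtract 3 times ρ1 from ρ4.
Multiply ρ3 by 1/4.
Subtract ρ3 from ρ4.
Multiply ρ4 by 4.
Subtract 3/4 times ρ4 from ρ3.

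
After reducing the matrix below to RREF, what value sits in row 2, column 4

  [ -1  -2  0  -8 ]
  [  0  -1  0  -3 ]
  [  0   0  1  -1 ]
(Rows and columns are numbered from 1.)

3

Multiply R1 by -1.
  [ 1   2  0   8 ]
  [ 0  -1  0  -3 ]
  [ 0   0  1  -1 ]
Multiply R2 by -1.
  [ 1  2  0   8 ]
  [ 0  1  0   3 ]
  [ 0  0  1  -1 ]
Subtract 2 times R2 from R1.
  [ 1  0  0   2 ]
  [ 0  1  0   3 ]
  [ 0  0  1  -1 ]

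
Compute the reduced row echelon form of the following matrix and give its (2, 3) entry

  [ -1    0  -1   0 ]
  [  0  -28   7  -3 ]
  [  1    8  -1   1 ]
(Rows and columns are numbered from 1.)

-1/4

R1 ← -1·R1
  [ 1    0   1   0 ]
  [ 0  -28   7  -3 ]
  [ 1    8  -1   1 ]
R3 ← R3 − R1
  [ 1    0   1   0 ]
  [ 0  -28   7  -3 ]
  [ 0    8  -2   1 ]
R2 ← -1/28·R2
  [ 1  0     1     0 ]
  [ 0  1  -1/4  3/28 ]
  [ 0  8    -2     1 ]
R3 ← R3 − 8·R2
  [ 1  0     1     0 ]
  [ 0  1  -1/4  3/28 ]
  [ 0  0     0   1/7 ]
R3 ← 7·R3
  [ 1  0     1     0 ]
  [ 0  1  -1/4  3/28 ]
  [ 0  0     0     1 ]
R2 ← R2 − 3/28·R3
  [ 1  0     1  0 ]
  [ 0  1  -1/4  0 ]
  [ 0  0     0  1 ]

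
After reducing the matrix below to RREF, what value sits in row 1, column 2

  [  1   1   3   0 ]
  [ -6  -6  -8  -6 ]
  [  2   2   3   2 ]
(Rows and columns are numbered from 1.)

1

R2 := R2 + 6·R1
  [ 1  1   3   0 ]
  [ 0  0  10  -6 ]
  [ 2  2   3   2 ]
R3 := R3 − 2·R1
  [ 1  1   3   0 ]
  [ 0  0  10  -6 ]
  [ 0  0  -3   2 ]
R2 := 1/10·R2
  [ 1  1   3     0 ]
  [ 0  0   1  -3/5 ]
  [ 0  0  -3     2 ]
R3 := R3 + 3·R2
  [ 1  1  3     0 ]
  [ 0  0  1  -3/5 ]
  [ 0  0  0   1/5 ]
R3 := 5·R3
  [ 1  1  3     0 ]
  [ 0  0  1  -3/5 ]
  [ 0  0  0     1 ]
R2 := R2 + 3/5·R3
  [ 1  1  3  0 ]
  [ 0  0  1  0 ]
  [ 0  0  0  1 ]
R1 := R1 − 3·R2
  [ 1  1  0  0 ]
  [ 0  0  1  0 ]
  [ 0  0  0  1 ]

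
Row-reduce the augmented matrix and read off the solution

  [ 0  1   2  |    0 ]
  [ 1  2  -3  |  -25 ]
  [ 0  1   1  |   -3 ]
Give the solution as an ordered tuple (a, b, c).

(-4, -6, 3)

R1 ↔ R2
  [ 1  2  -3  |  -25 ]
  [ 0  1   2  |    0 ]
  [ 0  1   1  |   -3 ]
R3 -> R3 − R2
  [ 1  2  -3  |  -25 ]
  [ 0  1   2  |    0 ]
  [ 0  0  -1  |   -3 ]
R3 -> -1·R3
  [ 1  2  -3  |  -25 ]
  [ 0  1   2  |    0 ]
  [ 0  0   1  |    3 ]
R2 -> R2 − 2·R3
  [ 1  2  -3  |  -25 ]
  [ 0  1   0  |   -6 ]
  [ 0  0   1  |    3 ]
R1 -> R1 + 3·R3
  [ 1  2  0  |  -16 ]
  [ 0  1  0  |   -6 ]
  [ 0  0  1  |    3 ]
R1 -> R1 − 2·R2
  [ 1  0  0  |  -4 ]
  [ 0  1  0  |  -6 ]
  [ 0  0  1  |   3 ]
Reading off the last column: a = -4, b = -6, c = 3.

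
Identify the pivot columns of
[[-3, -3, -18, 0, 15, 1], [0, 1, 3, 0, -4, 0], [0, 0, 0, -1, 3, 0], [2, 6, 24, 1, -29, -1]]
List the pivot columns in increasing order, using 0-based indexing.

0, 1, 3, 5

R1 → -1/3·R1
  [ 1  1   6   0   -5  -1/3 ]
  [ 0  1   3   0   -4     0 ]
  [ 0  0   0  -1    3     0 ]
  [ 2  6  24   1  -29    -1 ]
R4 → R4 − 2·R1
  [ 1  1   6   0   -5  -1/3 ]
  [ 0  1   3   0   -4     0 ]
  [ 0  0   0  -1    3     0 ]
  [ 0  4  12   1  -19  -1/3 ]
R4 → R4 − 4·R2
  [ 1  1  6   0  -5  -1/3 ]
  [ 0  1  3   0  -4     0 ]
  [ 0  0  0  -1   3     0 ]
  [ 0  0  0   1  -3  -1/3 ]
R3 → -1·R3
  [ 1  1  6  0  -5  -1/3 ]
  [ 0  1  3  0  -4     0 ]
  [ 0  0  0  1  -3     0 ]
  [ 0  0  0  1  -3  -1/3 ]
R4 → R4 − R3
  [ 1  1  6  0  -5  -1/3 ]
  [ 0  1  3  0  -4     0 ]
  [ 0  0  0  1  -3     0 ]
  [ 0  0  0  0   0  -1/3 ]
R4 → -3·R4
  [ 1  1  6  0  -5  -1/3 ]
  [ 0  1  3  0  -4     0 ]
  [ 0  0  0  1  -3     0 ]
  [ 0  0  0  0   0     1 ]
R1 → R1 + 1/3·R4
  [ 1  1  6  0  -5  0 ]
  [ 0  1  3  0  -4  0 ]
  [ 0  0  0  1  -3  0 ]
  [ 0  0  0  0   0  1 ]
R1 → R1 − R2
  [ 1  0  3  0  -1  0 ]
  [ 0  1  3  0  -4  0 ]
  [ 0  0  0  1  -3  0 ]
  [ 0  0  0  0   0  1 ]
Pivot columns are the columns containing a leading 1.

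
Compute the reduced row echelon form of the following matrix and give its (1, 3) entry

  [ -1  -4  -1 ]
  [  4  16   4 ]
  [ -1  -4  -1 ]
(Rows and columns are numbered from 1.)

1

ρ1 := -1·ρ1
  [  1   4   1 ]
  [  4  16   4 ]
  [ -1  -4  -1 ]
ρ2 := ρ2 − 4·ρ1
  [  1   4   1 ]
  [  0   0   0 ]
  [ -1  -4  -1 ]
ρ3 := ρ3 + ρ1
  [ 1  4  1 ]
  [ 0  0  0 ]
  [ 0  0  0 ]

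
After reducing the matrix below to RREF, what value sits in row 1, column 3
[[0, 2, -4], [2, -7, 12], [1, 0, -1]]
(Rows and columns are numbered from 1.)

ρ1 <-> ρ2
  [ 2  -7  12 ]
  [ 0   2  -4 ]
  [ 1   0  -1 ]
ρ1 := 1/2·ρ1
  [ 1  -7/2   6 ]
  [ 0     2  -4 ]
  [ 1     0  -1 ]
ρ3 := ρ3 − ρ1
  [ 1  -7/2   6 ]
  [ 0     2  -4 ]
  [ 0   7/2  -7 ]
ρ2 := 1/2·ρ2
  [ 1  -7/2   6 ]
  [ 0     1  -2 ]
  [ 0   7/2  -7 ]
ρ3 := ρ3 − 7/2·ρ2
  [ 1  -7/2   6 ]
  [ 0     1  -2 ]
  [ 0     0   0 ]
ρ1 := ρ1 + 7/2·ρ2
  [ 1  0  -1 ]
  [ 0  1  -2 ]
  [ 0  0   0 ]

-1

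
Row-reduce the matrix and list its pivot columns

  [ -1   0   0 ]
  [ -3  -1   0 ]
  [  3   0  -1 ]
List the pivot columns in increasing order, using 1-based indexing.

1, 2, 3

Multiply ρ1 by -1.
  [  1   0   0 ]
  [ -3  -1   0 ]
  [  3   0  -1 ]
Add 3 times ρ1 to ρ2.
  [ 1   0   0 ]
  [ 0  -1   0 ]
  [ 3   0  -1 ]
Subtract 3 times ρ1 from ρ3.
  [ 1   0   0 ]
  [ 0  -1   0 ]
  [ 0   0  -1 ]
Multiply ρ2 by -1.
  [ 1  0   0 ]
  [ 0  1   0 ]
  [ 0  0  -1 ]
Multiply ρ3 by -1.
  [ 1  0  0 ]
  [ 0  1  0 ]
  [ 0  0  1 ]
Pivot columns are the columns containing a leading 1.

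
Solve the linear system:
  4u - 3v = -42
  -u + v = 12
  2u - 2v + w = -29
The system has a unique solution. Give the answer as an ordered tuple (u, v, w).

Form the augmented matrix and row-reduce:
  [  4  -3  0  |  -42 ]
  [ -1   1  0  |   12 ]
  [  2  -2  1  |  -29 ]
ρ1 ← 1/4·ρ1
  [  1  -3/4  0  |  -21/2 ]
  [ -1     1  0  |     12 ]
  [  2    -2  1  |    -29 ]
ρ2 ← ρ2 + ρ1
  [ 1  -3/4  0  |  -21/2 ]
  [ 0   1/4  0  |    3/2 ]
  [ 2    -2  1  |    -29 ]
ρ3 ← ρ3 − 2·ρ1
  [ 1  -3/4  0  |  -21/2 ]
  [ 0   1/4  0  |    3/2 ]
  [ 0  -1/2  1  |     -8 ]
ρ2 ← 4·ρ2
  [ 1  -3/4  0  |  -21/2 ]
  [ 0     1  0  |      6 ]
  [ 0  -1/2  1  |     -8 ]
ρ3 ← ρ3 + 1/2·ρ2
  [ 1  -3/4  0  |  -21/2 ]
  [ 0     1  0  |      6 ]
  [ 0     0  1  |     -5 ]
ρ1 ← ρ1 + 3/4·ρ2
  [ 1  0  0  |  -6 ]
  [ 0  1  0  |   6 ]
  [ 0  0  1  |  -5 ]
Reading off the last column: u = -6, v = 6, w = -5.

(-6, 6, -5)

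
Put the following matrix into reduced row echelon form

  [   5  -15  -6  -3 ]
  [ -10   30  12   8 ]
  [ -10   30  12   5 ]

[[1, -3, -6/5, 0], [0, 0, 0, 1], [0, 0, 0, 0]]

R1 ← 1/5·R1
  [   1  -3  -6/5  -3/5 ]
  [ -10  30    12     8 ]
  [ -10  30    12     5 ]
R2 ← R2 + 10·R1
  [   1  -3  -6/5  -3/5 ]
  [   0   0     0     2 ]
  [ -10  30    12     5 ]
R3 ← R3 + 10·R1
  [ 1  -3  -6/5  -3/5 ]
  [ 0   0     0     2 ]
  [ 0   0     0    -1 ]
R2 ← 1/2·R2
  [ 1  -3  -6/5  -3/5 ]
  [ 0   0     0     1 ]
  [ 0   0     0    -1 ]
R3 ← R3 + R2
  [ 1  -3  -6/5  -3/5 ]
  [ 0   0     0     1 ]
  [ 0   0     0     0 ]
R1 ← R1 + 3/5·R2
  [ 1  -3  -6/5  0 ]
  [ 0   0     0  1 ]
  [ 0   0     0  0 ]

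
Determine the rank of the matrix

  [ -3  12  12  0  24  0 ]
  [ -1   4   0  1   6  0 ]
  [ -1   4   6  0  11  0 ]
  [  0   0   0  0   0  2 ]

rank = 4

ρ1 := -1/3·ρ1
  [  1  -4  -4  0  -8  0 ]
  [ -1   4   0  1   6  0 ]
  [ -1   4   6  0  11  0 ]
  [  0   0   0  0   0  2 ]
ρ2 := ρ2 + ρ1
  [  1  -4  -4  0  -8  0 ]
  [  0   0  -4  1  -2  0 ]
  [ -1   4   6  0  11  0 ]
  [  0   0   0  0   0  2 ]
ρ3 := ρ3 + ρ1
  [ 1  -4  -4  0  -8  0 ]
  [ 0   0  -4  1  -2  0 ]
  [ 0   0   2  0   3  0 ]
  [ 0   0   0  0   0  2 ]
ρ2 := -1/4·ρ2
  [ 1  -4  -4     0   -8  0 ]
  [ 0   0   1  -1/4  1/2  0 ]
  [ 0   0   2     0    3  0 ]
  [ 0   0   0     0    0  2 ]
ρ3 := ρ3 − 2·ρ2
  [ 1  -4  -4     0   -8  0 ]
  [ 0   0   1  -1/4  1/2  0 ]
  [ 0   0   0   1/2    2  0 ]
  [ 0   0   0     0    0  2 ]
ρ3 := 2·ρ3
  [ 1  -4  -4     0   -8  0 ]
  [ 0   0   1  -1/4  1/2  0 ]
  [ 0   0   0     1    4  0 ]
  [ 0   0   0     0    0  2 ]
ρ4 := 1/2·ρ4
  [ 1  -4  -4     0   -8  0 ]
  [ 0   0   1  -1/4  1/2  0 ]
  [ 0   0   0     1    4  0 ]
  [ 0   0   0     0    0  1 ]
ρ2 := ρ2 + 1/4·ρ3
  [ 1  -4  -4  0   -8  0 ]
  [ 0   0   1  0  3/2  0 ]
  [ 0   0   0  1    4  0 ]
  [ 0   0   0  0    0  1 ]
ρ1 := ρ1 + 4·ρ2
  [ 1  -4  0  0   -2  0 ]
  [ 0   0  1  0  3/2  0 ]
  [ 0   0  0  1    4  0 ]
  [ 0   0  0  0    0  1 ]
The reduced form has 4 nonzero rows.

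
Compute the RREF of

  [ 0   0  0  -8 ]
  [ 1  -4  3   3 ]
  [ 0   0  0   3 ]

[[1, -4, 3, 0], [0, 0, 0, 1], [0, 0, 0, 0]]

r1 ↔ r2
  [ 1  -4  3   3 ]
  [ 0   0  0  -8 ]
  [ 0   0  0   3 ]
r2 ← -1/8·r2
  [ 1  -4  3  3 ]
  [ 0   0  0  1 ]
  [ 0   0  0  3 ]
r3 ← r3 − 3·r2
  [ 1  -4  3  3 ]
  [ 0   0  0  1 ]
  [ 0   0  0  0 ]
r1 ← r1 − 3·r2
  [ 1  -4  3  0 ]
  [ 0   0  0  1 ]
  [ 0   0  0  0 ]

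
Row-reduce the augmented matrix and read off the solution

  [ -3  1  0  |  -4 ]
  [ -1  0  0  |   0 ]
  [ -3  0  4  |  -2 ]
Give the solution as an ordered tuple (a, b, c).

ρ1 → -1/3·ρ1
  [  1  -1/3  0  |  4/3 ]
  [ -1     0  0  |    0 ]
  [ -3     0  4  |   -2 ]
ρ2 → ρ2 + ρ1
  [  1  -1/3  0  |  4/3 ]
  [  0  -1/3  0  |  4/3 ]
  [ -3     0  4  |   -2 ]
ρ3 → ρ3 + 3·ρ1
  [ 1  -1/3  0  |  4/3 ]
  [ 0  -1/3  0  |  4/3 ]
  [ 0    -1  4  |    2 ]
ρ2 → -3·ρ2
  [ 1  -1/3  0  |  4/3 ]
  [ 0     1  0  |   -4 ]
  [ 0    -1  4  |    2 ]
ρ3 → ρ3 + ρ2
  [ 1  -1/3  0  |  4/3 ]
  [ 0     1  0  |   -4 ]
  [ 0     0  4  |   -2 ]
ρ3 → 1/4·ρ3
  [ 1  -1/3  0  |   4/3 ]
  [ 0     1  0  |    -4 ]
  [ 0     0  1  |  -1/2 ]
ρ1 → ρ1 + 1/3·ρ2
  [ 1  0  0  |     0 ]
  [ 0  1  0  |    -4 ]
  [ 0  0  1  |  -1/2 ]
Reading off the last column: a = 0, b = -4, c = -1/2.

(0, -4, -1/2)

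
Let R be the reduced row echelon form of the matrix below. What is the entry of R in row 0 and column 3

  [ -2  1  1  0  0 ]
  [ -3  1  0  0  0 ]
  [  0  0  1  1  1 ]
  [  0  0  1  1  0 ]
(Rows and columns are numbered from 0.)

-1

r1 → -1/2·r1
  [  1  -1/2  -1/2  0  0 ]
  [ -3     1     0  0  0 ]
  [  0     0     1  1  1 ]
  [  0     0     1  1  0 ]
r2 → r2 + 3·r1
  [ 1  -1/2  -1/2  0  0 ]
  [ 0  -1/2  -3/2  0  0 ]
  [ 0     0     1  1  1 ]
  [ 0     0     1  1  0 ]
r2 → -2·r2
  [ 1  -1/2  -1/2  0  0 ]
  [ 0     1     3  0  0 ]
  [ 0     0     1  1  1 ]
  [ 0     0     1  1  0 ]
r4 → r4 − r3
  [ 1  -1/2  -1/2  0   0 ]
  [ 0     1     3  0   0 ]
  [ 0     0     1  1   1 ]
  [ 0     0     0  0  -1 ]
r4 → -1·r4
  [ 1  -1/2  -1/2  0  0 ]
  [ 0     1     3  0  0 ]
  [ 0     0     1  1  1 ]
  [ 0     0     0  0  1 ]
r3 → r3 − r4
  [ 1  -1/2  -1/2  0  0 ]
  [ 0     1     3  0  0 ]
  [ 0     0     1  1  0 ]
  [ 0     0     0  0  1 ]
r2 → r2 − 3·r3
  [ 1  -1/2  -1/2   0  0 ]
  [ 0     1     0  -3  0 ]
  [ 0     0     1   1  0 ]
  [ 0     0     0   0  1 ]
r1 → r1 + 1/2·r3
  [ 1  -1/2  0  1/2  0 ]
  [ 0     1  0   -3  0 ]
  [ 0     0  1    1  0 ]
  [ 0     0  0    0  1 ]
r1 → r1 + 1/2·r2
  [ 1  0  0  -1  0 ]
  [ 0  1  0  -3  0 ]
  [ 0  0  1   1  0 ]
  [ 0  0  0   0  1 ]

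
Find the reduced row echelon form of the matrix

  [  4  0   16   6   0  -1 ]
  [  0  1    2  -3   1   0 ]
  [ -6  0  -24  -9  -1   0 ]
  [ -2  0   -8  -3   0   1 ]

R1 ← 1/4·R1
  [  1  0    4  3/2   0  -1/4 ]
  [  0  1    2   -3   1     0 ]
  [ -6  0  -24   -9  -1     0 ]
  [ -2  0   -8   -3   0     1 ]
R3 ← R3 + 6·R1
  [  1  0   4  3/2   0  -1/4 ]
  [  0  1   2   -3   1     0 ]
  [  0  0   0    0  -1  -3/2 ]
  [ -2  0  -8   -3   0     1 ]
R4 ← R4 + 2·R1
  [ 1  0  4  3/2   0  -1/4 ]
  [ 0  1  2   -3   1     0 ]
  [ 0  0  0    0  -1  -3/2 ]
  [ 0  0  0    0   0   1/2 ]
R3 ← -1·R3
  [ 1  0  4  3/2  0  -1/4 ]
  [ 0  1  2   -3  1     0 ]
  [ 0  0  0    0  1   3/2 ]
  [ 0  0  0    0  0   1/2 ]
R4 ← 2·R4
  [ 1  0  4  3/2  0  -1/4 ]
  [ 0  1  2   -3  1     0 ]
  [ 0  0  0    0  1   3/2 ]
  [ 0  0  0    0  0     1 ]
R3 ← R3 − 3/2·R4
  [ 1  0  4  3/2  0  -1/4 ]
  [ 0  1  2   -3  1     0 ]
  [ 0  0  0    0  1     0 ]
  [ 0  0  0    0  0     1 ]
R1 ← R1 + 1/4·R4
  [ 1  0  4  3/2  0  0 ]
  [ 0  1  2   -3  1  0 ]
  [ 0  0  0    0  1  0 ]
  [ 0  0  0    0  0  1 ]
R2 ← R2 − R3
  [ 1  0  4  3/2  0  0 ]
  [ 0  1  2   -3  0  0 ]
  [ 0  0  0    0  1  0 ]
  [ 0  0  0    0  0  1 ]

[[1, 0, 4, 3/2, 0, 0], [0, 1, 2, -3, 0, 0], [0, 0, 0, 0, 1, 0], [0, 0, 0, 0, 0, 1]]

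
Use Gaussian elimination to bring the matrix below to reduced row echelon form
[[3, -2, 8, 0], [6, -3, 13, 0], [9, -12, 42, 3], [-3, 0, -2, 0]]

R1 -> 1/3·R1
  [  1  -2/3  8/3  0 ]
  [  6    -3   13  0 ]
  [  9   -12   42  3 ]
  [ -3     0   -2  0 ]
R2 -> R2 − 6·R1
  [  1  -2/3  8/3  0 ]
  [  0     1   -3  0 ]
  [  9   -12   42  3 ]
  [ -3     0   -2  0 ]
R3 -> R3 − 9·R1
  [  1  -2/3  8/3  0 ]
  [  0     1   -3  0 ]
  [  0    -6   18  3 ]
  [ -3     0   -2  0 ]
R4 -> R4 + 3·R1
  [ 1  -2/3  8/3  0 ]
  [ 0     1   -3  0 ]
  [ 0    -6   18  3 ]
  [ 0    -2    6  0 ]
R3 -> R3 + 6·R2
  [ 1  -2/3  8/3  0 ]
  [ 0     1   -3  0 ]
  [ 0     0    0  3 ]
  [ 0    -2    6  0 ]
R4 -> R4 + 2·R2
  [ 1  -2/3  8/3  0 ]
  [ 0     1   -3  0 ]
  [ 0     0    0  3 ]
  [ 0     0    0  0 ]
R3 -> 1/3·R3
  [ 1  -2/3  8/3  0 ]
  [ 0     1   -3  0 ]
  [ 0     0    0  1 ]
  [ 0     0    0  0 ]
R1 -> R1 + 2/3·R2
  [ 1  0  2/3  0 ]
  [ 0  1   -3  0 ]
  [ 0  0    0  1 ]
  [ 0  0    0  0 ]

[[1, 0, 2/3, 0], [0, 1, -3, 0], [0, 0, 0, 1], [0, 0, 0, 0]]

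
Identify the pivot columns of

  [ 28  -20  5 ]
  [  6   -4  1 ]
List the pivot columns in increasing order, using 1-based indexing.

1, 2

ρ1 → 1/28·ρ1
ρ2 → ρ2 − 6·ρ1
ρ2 → 7/2·ρ2
ρ1 → ρ1 + 5/7·ρ2
Pivot columns are the columns containing a leading 1.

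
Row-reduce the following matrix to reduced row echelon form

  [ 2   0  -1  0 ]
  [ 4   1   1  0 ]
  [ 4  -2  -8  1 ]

[[1, 0, -1/2, 0], [0, 1, 3, 0], [0, 0, 0, 1]]

ρ1 -> 1/2·ρ1
ρ2 -> ρ2 − 4·ρ1
ρ3 -> ρ3 − 4·ρ1
ρ3 -> ρ3 + 2·ρ2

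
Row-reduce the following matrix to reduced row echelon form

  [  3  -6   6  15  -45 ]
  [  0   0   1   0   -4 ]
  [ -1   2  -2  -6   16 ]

[[1, -2, 0, 0, -2], [0, 0, 1, 0, -4], [0, 0, 0, 1, -1]]

Multiply R1 by 1/3.
  [  1  -2   2   5  -15 ]
  [  0   0   1   0   -4 ]
  [ -1   2  -2  -6   16 ]
Add R1 to R3.
  [ 1  -2  2   5  -15 ]
  [ 0   0  1   0   -4 ]
  [ 0   0  0  -1    1 ]
Multiply R3 by -1.
  [ 1  -2  2  5  -15 ]
  [ 0   0  1  0   -4 ]
  [ 0   0  0  1   -1 ]
Subtract 5 times R3 from R1.
  [ 1  -2  2  0  -10 ]
  [ 0   0  1  0   -4 ]
  [ 0   0  0  1   -1 ]
Subtract 2 times R2 from R1.
  [ 1  -2  0  0  -2 ]
  [ 0   0  1  0  -4 ]
  [ 0   0  0  1  -1 ]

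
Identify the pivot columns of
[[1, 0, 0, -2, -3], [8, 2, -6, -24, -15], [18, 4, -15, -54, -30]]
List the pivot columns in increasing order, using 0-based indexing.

Subtract 8 times R1 from R2.
  [  1  0    0   -2   -3 ]
  [  0  2   -6   -8    9 ]
  [ 18  4  -15  -54  -30 ]
Subtract 18 times R1 from R3.
  [ 1  0    0   -2  -3 ]
  [ 0  2   -6   -8   9 ]
  [ 0  4  -15  -18  24 ]
Multiply R2 by 1/2.
  [ 1  0    0   -2   -3 ]
  [ 0  1   -3   -4  9/2 ]
  [ 0  4  -15  -18   24 ]
Subtract 4 times R2 from R3.
  [ 1  0   0  -2   -3 ]
  [ 0  1  -3  -4  9/2 ]
  [ 0  0  -3  -2    6 ]
Multiply R3 by -1/3.
  [ 1  0   0   -2   -3 ]
  [ 0  1  -3   -4  9/2 ]
  [ 0  0   1  2/3   -2 ]
Add 3 times R3 to R2.
  [ 1  0  0   -2    -3 ]
  [ 0  1  0   -2  -3/2 ]
  [ 0  0  1  2/3    -2 ]
Pivot columns are the columns containing a leading 1.

0, 1, 2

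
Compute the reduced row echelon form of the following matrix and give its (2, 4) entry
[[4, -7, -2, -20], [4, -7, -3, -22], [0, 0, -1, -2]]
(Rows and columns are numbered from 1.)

r1 ← 1/4·r1
r2 ← r2 − 4·r1
r2 ← -1·r2
r3 ← r3 + r2
r1 ← r1 + 1/2·r2

2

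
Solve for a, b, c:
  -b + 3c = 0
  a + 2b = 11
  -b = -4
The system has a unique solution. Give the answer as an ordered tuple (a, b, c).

(3, 4, 4/3)

Form the augmented matrix and row-reduce:
  [ 0  -1  3  |   0 ]
  [ 1   2  0  |  11 ]
  [ 0  -1  0  |  -4 ]
r1 <=> r2
r2 → -1·r2
r3 → r3 + r2
r3 → -1/3·r3
r2 → r2 + 3·r3
r1 → r1 − 2·r2
Reading off the last column: a = 3, b = 4, c = 4/3.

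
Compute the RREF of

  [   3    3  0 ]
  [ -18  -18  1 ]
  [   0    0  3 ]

[[1, 1, 0], [0, 0, 1], [0, 0, 0]]

R1 → 1/3·R1
  [   1    1  0 ]
  [ -18  -18  1 ]
  [   0    0  3 ]
R2 → R2 + 18·R1
  [ 1  1  0 ]
  [ 0  0  1 ]
  [ 0  0  3 ]
R3 → R3 − 3·R2
  [ 1  1  0 ]
  [ 0  0  1 ]
  [ 0  0  0 ]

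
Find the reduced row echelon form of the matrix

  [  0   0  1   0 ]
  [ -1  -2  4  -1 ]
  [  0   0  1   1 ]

[[1, 2, 0, 0], [0, 0, 1, 0], [0, 0, 0, 1]]

r1 <-> r2
r1 ← -1·r1
r3 ← r3 − r2
r1 ← r1 − r3
r1 ← r1 + 4·r2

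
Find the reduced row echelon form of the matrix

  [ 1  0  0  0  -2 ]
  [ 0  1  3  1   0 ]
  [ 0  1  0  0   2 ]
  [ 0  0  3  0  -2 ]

[[1, 0, 0, 0, -2], [0, 1, 0, 0, 2], [0, 0, 1, 0, -2/3], [0, 0, 0, 1, 0]]

R3 ← R3 − R2
R3 ← -1/3·R3
R4 ← R4 − 3·R3
R4 ← -1·R4
R3 ← R3 − 1/3·R4
R2 ← R2 − R4
R2 ← R2 − 3·R3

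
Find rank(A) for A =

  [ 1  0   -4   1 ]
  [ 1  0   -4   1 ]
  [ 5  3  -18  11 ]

rank = 2

r2 → r2 − r1
  [ 1  0   -4   1 ]
  [ 0  0    0   0 ]
  [ 5  3  -18  11 ]
r3 → r3 − 5·r1
  [ 1  0  -4  1 ]
  [ 0  0   0  0 ]
  [ 0  3   2  6 ]
r2 <-> r3
  [ 1  0  -4  1 ]
  [ 0  3   2  6 ]
  [ 0  0   0  0 ]
r2 → 1/3·r2
  [ 1  0   -4  1 ]
  [ 0  1  2/3  2 ]
  [ 0  0    0  0 ]
The reduced form has 2 nonzero rows.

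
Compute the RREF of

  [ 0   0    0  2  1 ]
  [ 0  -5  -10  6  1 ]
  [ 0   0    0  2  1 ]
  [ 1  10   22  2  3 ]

[[1, 0, 2, 0, -2], [0, 1, 2, 0, 2/5], [0, 0, 0, 1, 1/2], [0, 0, 0, 0, 0]]

R1 <-> R4
R2 -> -1/5·R2
R3 -> 1/2·R3
R4 -> R4 − 2·R3
R2 -> R2 + 6/5·R3
R1 -> R1 − 2·R3
R1 -> R1 − 10·R2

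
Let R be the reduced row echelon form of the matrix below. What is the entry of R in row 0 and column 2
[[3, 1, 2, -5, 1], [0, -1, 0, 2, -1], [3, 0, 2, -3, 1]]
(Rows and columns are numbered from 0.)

r1 ← 1/3·r1
  [ 1  1/3  2/3  -5/3  1/3 ]
  [ 0   -1    0     2   -1 ]
  [ 3    0    2    -3    1 ]
r3 ← r3 − 3·r1
  [ 1  1/3  2/3  -5/3  1/3 ]
  [ 0   -1    0     2   -1 ]
  [ 0   -1    0     2    0 ]
r2 ← -1·r2
  [ 1  1/3  2/3  -5/3  1/3 ]
  [ 0    1    0    -2    1 ]
  [ 0   -1    0     2    0 ]
r3 ← r3 + r2
  [ 1  1/3  2/3  -5/3  1/3 ]
  [ 0    1    0    -2    1 ]
  [ 0    0    0     0    1 ]
r2 ← r2 − r3
  [ 1  1/3  2/3  -5/3  1/3 ]
  [ 0    1    0    -2    0 ]
  [ 0    0    0     0    1 ]
r1 ← r1 − 1/3·r3
  [ 1  1/3  2/3  -5/3  0 ]
  [ 0    1    0    -2  0 ]
  [ 0    0    0     0  1 ]
r1 ← r1 − 1/3·r2
  [ 1  0  2/3  -1  0 ]
  [ 0  1    0  -2  0 ]
  [ 0  0    0   0  1 ]

2/3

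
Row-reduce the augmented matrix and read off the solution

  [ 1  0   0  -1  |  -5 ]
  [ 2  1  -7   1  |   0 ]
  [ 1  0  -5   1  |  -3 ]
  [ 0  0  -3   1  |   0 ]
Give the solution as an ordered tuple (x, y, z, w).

R2 ← R2 − 2·R1
  [ 1  0   0  -1  |  -5 ]
  [ 0  1  -7   3  |  10 ]
  [ 1  0  -5   1  |  -3 ]
  [ 0  0  -3   1  |   0 ]
R3 ← R3 − R1
  [ 1  0   0  -1  |  -5 ]
  [ 0  1  -7   3  |  10 ]
  [ 0  0  -5   2  |   2 ]
  [ 0  0  -3   1  |   0 ]
R3 ← -1/5·R3
  [ 1  0   0    -1  |    -5 ]
  [ 0  1  -7     3  |    10 ]
  [ 0  0   1  -2/5  |  -2/5 ]
  [ 0  0  -3     1  |     0 ]
R4 ← R4 + 3·R3
  [ 1  0   0    -1  |    -5 ]
  [ 0  1  -7     3  |    10 ]
  [ 0  0   1  -2/5  |  -2/5 ]
  [ 0  0   0  -1/5  |  -6/5 ]
R4 ← -5·R4
  [ 1  0   0    -1  |    -5 ]
  [ 0  1  -7     3  |    10 ]
  [ 0  0   1  -2/5  |  -2/5 ]
  [ 0  0   0     1  |     6 ]
R3 ← R3 + 2/5·R4
  [ 1  0   0  -1  |  -5 ]
  [ 0  1  -7   3  |  10 ]
  [ 0  0   1   0  |   2 ]
  [ 0  0   0   1  |   6 ]
R2 ← R2 − 3·R4
  [ 1  0   0  -1  |  -5 ]
  [ 0  1  -7   0  |  -8 ]
  [ 0  0   1   0  |   2 ]
  [ 0  0   0   1  |   6 ]
R1 ← R1 + R4
  [ 1  0   0  0  |   1 ]
  [ 0  1  -7  0  |  -8 ]
  [ 0  0   1  0  |   2 ]
  [ 0  0   0  1  |   6 ]
R2 ← R2 + 7·R3
  [ 1  0  0  0  |  1 ]
  [ 0  1  0  0  |  6 ]
  [ 0  0  1  0  |  2 ]
  [ 0  0  0  1  |  6 ]
Reading off the last column: x = 1, y = 6, z = 2, w = 6.

(1, 6, 2, 6)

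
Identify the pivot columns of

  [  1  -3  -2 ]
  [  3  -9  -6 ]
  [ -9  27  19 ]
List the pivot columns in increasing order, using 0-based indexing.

0, 2

Subtract 3 times R1 from R2.
  [  1  -3  -2 ]
  [  0   0   0 ]
  [ -9  27  19 ]
Add 9 times R1 to R3.
  [ 1  -3  -2 ]
  [ 0   0   0 ]
  [ 0   0   1 ]
Swap R2 and R3.
  [ 1  -3  -2 ]
  [ 0   0   1 ]
  [ 0   0   0 ]
Add 2 times R2 to R1.
  [ 1  -3  0 ]
  [ 0   0  1 ]
  [ 0   0  0 ]
Pivot columns are the columns containing a leading 1.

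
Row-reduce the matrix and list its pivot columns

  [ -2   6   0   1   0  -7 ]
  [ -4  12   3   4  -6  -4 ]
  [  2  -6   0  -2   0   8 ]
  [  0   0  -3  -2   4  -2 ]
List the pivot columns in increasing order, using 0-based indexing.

r1 -> -1/2·r1
  [  1  -3   0  -1/2   0  7/2 ]
  [ -4  12   3     4  -6   -4 ]
  [  2  -6   0    -2   0    8 ]
  [  0   0  -3    -2   4   -2 ]
r2 -> r2 + 4·r1
  [ 1  -3   0  -1/2   0  7/2 ]
  [ 0   0   3     2  -6   10 ]
  [ 2  -6   0    -2   0    8 ]
  [ 0   0  -3    -2   4   -2 ]
r3 -> r3 − 2·r1
  [ 1  -3   0  -1/2   0  7/2 ]
  [ 0   0   3     2  -6   10 ]
  [ 0   0   0    -1   0    1 ]
  [ 0   0  -3    -2   4   -2 ]
r2 -> 1/3·r2
  [ 1  -3   0  -1/2   0   7/2 ]
  [ 0   0   1   2/3  -2  10/3 ]
  [ 0   0   0    -1   0     1 ]
  [ 0   0  -3    -2   4    -2 ]
r4 -> r4 + 3·r2
  [ 1  -3  0  -1/2   0   7/2 ]
  [ 0   0  1   2/3  -2  10/3 ]
  [ 0   0  0    -1   0     1 ]
  [ 0   0  0     0  -2     8 ]
r3 -> -1·r3
  [ 1  -3  0  -1/2   0   7/2 ]
  [ 0   0  1   2/3  -2  10/3 ]
  [ 0   0  0     1   0    -1 ]
  [ 0   0  0     0  -2     8 ]
r4 -> -1/2·r4
  [ 1  -3  0  -1/2   0   7/2 ]
  [ 0   0  1   2/3  -2  10/3 ]
  [ 0   0  0     1   0    -1 ]
  [ 0   0  0     0   1    -4 ]
r2 -> r2 + 2·r4
  [ 1  -3  0  -1/2  0    7/2 ]
  [ 0   0  1   2/3  0  -14/3 ]
  [ 0   0  0     1  0     -1 ]
  [ 0   0  0     0  1     -4 ]
r2 -> r2 − 2/3·r3
  [ 1  -3  0  -1/2  0  7/2 ]
  [ 0   0  1     0  0   -4 ]
  [ 0   0  0     1  0   -1 ]
  [ 0   0  0     0  1   -4 ]
r1 -> r1 + 1/2·r3
  [ 1  -3  0  0  0   3 ]
  [ 0   0  1  0  0  -4 ]
  [ 0   0  0  1  0  -1 ]
  [ 0   0  0  0  1  -4 ]
Pivot columns are the columns containing a leading 1.

0, 2, 3, 4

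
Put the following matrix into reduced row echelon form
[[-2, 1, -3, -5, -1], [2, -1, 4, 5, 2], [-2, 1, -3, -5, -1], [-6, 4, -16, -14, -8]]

[[1, 0, 0, 3, 0], [0, 1, 0, 1, 2], [0, 0, 1, 0, 1], [0, 0, 0, 0, 0]]

Multiply R1 by -1/2.
  [  1  -1/2  3/2  5/2  1/2 ]
  [  2    -1    4    5    2 ]
  [ -2     1   -3   -5   -1 ]
  [ -6     4  -16  -14   -8 ]
Subtract 2 times R1 from R2.
  [  1  -1/2  3/2  5/2  1/2 ]
  [  0     0    1    0    1 ]
  [ -2     1   -3   -5   -1 ]
  [ -6     4  -16  -14   -8 ]
Add 2 times R1 to R3.
  [  1  -1/2  3/2  5/2  1/2 ]
  [  0     0    1    0    1 ]
  [  0     0    0    0    0 ]
  [ -6     4  -16  -14   -8 ]
Add 6 times R1 to R4.
  [ 1  -1/2  3/2  5/2  1/2 ]
  [ 0     0    1    0    1 ]
  [ 0     0    0    0    0 ]
  [ 0     1   -7    1   -5 ]
Swap R2 and R4.
  [ 1  -1/2  3/2  5/2  1/2 ]
  [ 0     1   -7    1   -5 ]
  [ 0     0    0    0    0 ]
  [ 0     0    1    0    1 ]
Swap R3 and R4.
  [ 1  -1/2  3/2  5/2  1/2 ]
  [ 0     1   -7    1   -5 ]
  [ 0     0    1    0    1 ]
  [ 0     0    0    0    0 ]
Add 7 times R3 to R2.
  [ 1  -1/2  3/2  5/2  1/2 ]
  [ 0     1    0    1    2 ]
  [ 0     0    1    0    1 ]
  [ 0     0    0    0    0 ]
Subtract 3/2 times R3 from R1.
  [ 1  -1/2  0  5/2  -1 ]
  [ 0     1  0    1   2 ]
  [ 0     0  1    0   1 ]
  [ 0     0  0    0   0 ]
Add 1/2 times R2 to R1.
  [ 1  0  0  3  0 ]
  [ 0  1  0  1  2 ]
  [ 0  0  1  0  1 ]
  [ 0  0  0  0  0 ]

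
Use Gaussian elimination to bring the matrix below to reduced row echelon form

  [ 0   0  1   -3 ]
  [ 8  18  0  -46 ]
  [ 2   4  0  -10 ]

[[1, 0, 0, 1], [0, 1, 0, -3], [0, 0, 1, -3]]

r1 <-> r2
  [ 8  18  0  -46 ]
  [ 0   0  1   -3 ]
  [ 2   4  0  -10 ]
r1 := 1/8·r1
  [ 1  9/4  0  -23/4 ]
  [ 0    0  1     -3 ]
  [ 2    4  0    -10 ]
r3 := r3 − 2·r1
  [ 1   9/4  0  -23/4 ]
  [ 0     0  1     -3 ]
  [ 0  -1/2  0    3/2 ]
r2 <-> r3
  [ 1   9/4  0  -23/4 ]
  [ 0  -1/2  0    3/2 ]
  [ 0     0  1     -3 ]
r2 := -2·r2
  [ 1  9/4  0  -23/4 ]
  [ 0    1  0     -3 ]
  [ 0    0  1     -3 ]
r1 := r1 − 9/4·r2
  [ 1  0  0   1 ]
  [ 0  1  0  -3 ]
  [ 0  0  1  -3 ]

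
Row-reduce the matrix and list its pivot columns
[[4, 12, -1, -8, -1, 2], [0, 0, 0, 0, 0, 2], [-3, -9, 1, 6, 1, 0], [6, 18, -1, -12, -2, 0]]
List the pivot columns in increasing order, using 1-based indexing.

1, 3, 5, 6

R1 := 1/4·R1
  [  1   3  -1/4   -2  -1/4  1/2 ]
  [  0   0     0    0     0    2 ]
  [ -3  -9     1    6     1    0 ]
  [  6  18    -1  -12    -2    0 ]
R3 := R3 + 3·R1
  [ 1   3  -1/4   -2  -1/4  1/2 ]
  [ 0   0     0    0     0    2 ]
  [ 0   0   1/4    0   1/4  3/2 ]
  [ 6  18    -1  -12    -2    0 ]
R4 := R4 − 6·R1
  [ 1  3  -1/4  -2  -1/4  1/2 ]
  [ 0  0     0   0     0    2 ]
  [ 0  0   1/4   0   1/4  3/2 ]
  [ 0  0   1/2   0  -1/2   -3 ]
R2 <-> R3
  [ 1  3  -1/4  -2  -1/4  1/2 ]
  [ 0  0   1/4   0   1/4  3/2 ]
  [ 0  0     0   0     0    2 ]
  [ 0  0   1/2   0  -1/2   -3 ]
R2 := 4·R2
  [ 1  3  -1/4  -2  -1/4  1/2 ]
  [ 0  0     1   0     1    6 ]
  [ 0  0     0   0     0    2 ]
  [ 0  0   1/2   0  -1/2   -3 ]
R4 := R4 − 1/2·R2
  [ 1  3  -1/4  -2  -1/4  1/2 ]
  [ 0  0     1   0     1    6 ]
  [ 0  0     0   0     0    2 ]
  [ 0  0     0   0    -1   -6 ]
R3 <-> R4
  [ 1  3  -1/4  -2  -1/4  1/2 ]
  [ 0  0     1   0     1    6 ]
  [ 0  0     0   0    -1   -6 ]
  [ 0  0     0   0     0    2 ]
R3 := -1·R3
  [ 1  3  -1/4  -2  -1/4  1/2 ]
  [ 0  0     1   0     1    6 ]
  [ 0  0     0   0     1    6 ]
  [ 0  0     0   0     0    2 ]
R4 := 1/2·R4
  [ 1  3  -1/4  -2  -1/4  1/2 ]
  [ 0  0     1   0     1    6 ]
  [ 0  0     0   0     1    6 ]
  [ 0  0     0   0     0    1 ]
R3 := R3 − 6·R4
  [ 1  3  -1/4  -2  -1/4  1/2 ]
  [ 0  0     1   0     1    6 ]
  [ 0  0     0   0     1    0 ]
  [ 0  0     0   0     0    1 ]
R2 := R2 − 6·R4
  [ 1  3  -1/4  -2  -1/4  1/2 ]
  [ 0  0     1   0     1    0 ]
  [ 0  0     0   0     1    0 ]
  [ 0  0     0   0     0    1 ]
R1 := R1 − 1/2·R4
  [ 1  3  -1/4  -2  -1/4  0 ]
  [ 0  0     1   0     1  0 ]
  [ 0  0     0   0     1  0 ]
  [ 0  0     0   0     0  1 ]
R2 := R2 − R3
  [ 1  3  -1/4  -2  -1/4  0 ]
  [ 0  0     1   0     0  0 ]
  [ 0  0     0   0     1  0 ]
  [ 0  0     0   0     0  1 ]
R1 := R1 + 1/4·R3
  [ 1  3  -1/4  -2  0  0 ]
  [ 0  0     1   0  0  0 ]
  [ 0  0     0   0  1  0 ]
  [ 0  0     0   0  0  1 ]
R1 := R1 + 1/4·R2
  [ 1  3  0  -2  0  0 ]
  [ 0  0  1   0  0  0 ]
  [ 0  0  0   0  1  0 ]
  [ 0  0  0   0  0  1 ]
Pivot columns are the columns containing a leading 1.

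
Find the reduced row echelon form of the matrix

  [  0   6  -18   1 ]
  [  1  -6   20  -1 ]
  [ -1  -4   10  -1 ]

R1 <=> R2
  [  1  -6   20  -1 ]
  [  0   6  -18   1 ]
  [ -1  -4   10  -1 ]
R3 := R3 + R1
  [ 1   -6   20  -1 ]
  [ 0    6  -18   1 ]
  [ 0  -10   30  -2 ]
R2 := 1/6·R2
  [ 1   -6  20   -1 ]
  [ 0    1  -3  1/6 ]
  [ 0  -10  30   -2 ]
R3 := R3 + 10·R2
  [ 1  -6  20    -1 ]
  [ 0   1  -3   1/6 ]
  [ 0   0   0  -1/3 ]
R3 := -3·R3
  [ 1  -6  20   -1 ]
  [ 0   1  -3  1/6 ]
  [ 0   0   0    1 ]
R2 := R2 − 1/6·R3
  [ 1  -6  20  -1 ]
  [ 0   1  -3   0 ]
  [ 0   0   0   1 ]
R1 := R1 + R3
  [ 1  -6  20  0 ]
  [ 0   1  -3  0 ]
  [ 0   0   0  1 ]
R1 := R1 + 6·R2
  [ 1  0   2  0 ]
  [ 0  1  -3  0 ]
  [ 0  0   0  1 ]

[[1, 0, 2, 0], [0, 1, -3, 0], [0, 0, 0, 1]]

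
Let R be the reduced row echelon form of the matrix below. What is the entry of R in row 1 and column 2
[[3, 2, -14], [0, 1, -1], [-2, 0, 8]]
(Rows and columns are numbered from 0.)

ρ1 ← 1/3·ρ1
  [  1  2/3  -14/3 ]
  [  0    1     -1 ]
  [ -2    0      8 ]
ρ3 ← ρ3 + 2·ρ1
  [ 1  2/3  -14/3 ]
  [ 0    1     -1 ]
  [ 0  4/3   -4/3 ]
ρ3 ← ρ3 − 4/3·ρ2
  [ 1  2/3  -14/3 ]
  [ 0    1     -1 ]
  [ 0    0      0 ]
ρ1 ← ρ1 − 2/3·ρ2
  [ 1  0  -4 ]
  [ 0  1  -1 ]
  [ 0  0   0 ]

-1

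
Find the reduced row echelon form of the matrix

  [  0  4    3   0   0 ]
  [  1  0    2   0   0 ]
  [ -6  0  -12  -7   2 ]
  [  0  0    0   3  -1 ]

[[1, 0, 2, 0, 0], [0, 1, 3/4, 0, 0], [0, 0, 0, 1, 0], [0, 0, 0, 0, 1]]

ρ1 <-> ρ2
  [  1  0    2   0   0 ]
  [  0  4    3   0   0 ]
  [ -6  0  -12  -7   2 ]
  [  0  0    0   3  -1 ]
ρ3 ← ρ3 + 6·ρ1
  [ 1  0  2   0   0 ]
  [ 0  4  3   0   0 ]
  [ 0  0  0  -7   2 ]
  [ 0  0  0   3  -1 ]
ρ2 ← 1/4·ρ2
  [ 1  0    2   0   0 ]
  [ 0  1  3/4   0   0 ]
  [ 0  0    0  -7   2 ]
  [ 0  0    0   3  -1 ]
ρ3 ← -1/7·ρ3
  [ 1  0    2  0     0 ]
  [ 0  1  3/4  0     0 ]
  [ 0  0    0  1  -2/7 ]
  [ 0  0    0  3    -1 ]
ρ4 ← ρ4 − 3·ρ3
  [ 1  0    2  0     0 ]
  [ 0  1  3/4  0     0 ]
  [ 0  0    0  1  -2/7 ]
  [ 0  0    0  0  -1/7 ]
ρ4 ← -7·ρ4
  [ 1  0    2  0     0 ]
  [ 0  1  3/4  0     0 ]
  [ 0  0    0  1  -2/7 ]
  [ 0  0    0  0     1 ]
ρ3 ← ρ3 + 2/7·ρ4
  [ 1  0    2  0  0 ]
  [ 0  1  3/4  0  0 ]
  [ 0  0    0  1  0 ]
  [ 0  0    0  0  1 ]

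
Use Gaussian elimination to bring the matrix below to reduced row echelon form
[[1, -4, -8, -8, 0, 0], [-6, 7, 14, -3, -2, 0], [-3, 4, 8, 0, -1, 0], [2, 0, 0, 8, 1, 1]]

r2 → r2 + 6·r1
  [  1   -4   -8   -8   0  0 ]
  [  0  -17  -34  -51  -2  0 ]
  [ -3    4    8    0  -1  0 ]
  [  2    0    0    8   1  1 ]
r3 → r3 + 3·r1
  [ 1   -4   -8   -8   0  0 ]
  [ 0  -17  -34  -51  -2  0 ]
  [ 0   -8  -16  -24  -1  0 ]
  [ 2    0    0    8   1  1 ]
r4 → r4 − 2·r1
  [ 1   -4   -8   -8   0  0 ]
  [ 0  -17  -34  -51  -2  0 ]
  [ 0   -8  -16  -24  -1  0 ]
  [ 0    8   16   24   1  1 ]
r2 → -1/17·r2
  [ 1  -4   -8   -8     0  0 ]
  [ 0   1    2    3  2/17  0 ]
  [ 0  -8  -16  -24    -1  0 ]
  [ 0   8   16   24     1  1 ]
r3 → r3 + 8·r2
  [ 1  -4  -8  -8      0  0 ]
  [ 0   1   2   3   2/17  0 ]
  [ 0   0   0   0  -1/17  0 ]
  [ 0   8  16  24      1  1 ]
r4 → r4 − 8·r2
  [ 1  -4  -8  -8      0  0 ]
  [ 0   1   2   3   2/17  0 ]
  [ 0   0   0   0  -1/17  0 ]
  [ 0   0   0   0   1/17  1 ]
r3 → -17·r3
  [ 1  -4  -8  -8     0  0 ]
  [ 0   1   2   3  2/17  0 ]
  [ 0   0   0   0     1  0 ]
  [ 0   0   0   0  1/17  1 ]
r4 → r4 − 1/17·r3
  [ 1  -4  -8  -8     0  0 ]
  [ 0   1   2   3  2/17  0 ]
  [ 0   0   0   0     1  0 ]
  [ 0   0   0   0     0  1 ]
r2 → r2 − 2/17·r3
  [ 1  -4  -8  -8  0  0 ]
  [ 0   1   2   3  0  0 ]
  [ 0   0   0   0  1  0 ]
  [ 0   0   0   0  0  1 ]
r1 → r1 + 4·r2
  [ 1  0  0  4  0  0 ]
  [ 0  1  2  3  0  0 ]
  [ 0  0  0  0  1  0 ]
  [ 0  0  0  0  0  1 ]

[[1, 0, 0, 4, 0, 0], [0, 1, 2, 3, 0, 0], [0, 0, 0, 0, 1, 0], [0, 0, 0, 0, 0, 1]]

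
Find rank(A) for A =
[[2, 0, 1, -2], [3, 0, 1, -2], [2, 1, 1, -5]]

rank = 3

R1 → 1/2·R1
  [ 1  0  1/2  -1 ]
  [ 3  0    1  -2 ]
  [ 2  1    1  -5 ]
R2 → R2 − 3·R1
  [ 1  0   1/2  -1 ]
  [ 0  0  -1/2   1 ]
  [ 2  1     1  -5 ]
R3 → R3 − 2·R1
  [ 1  0   1/2  -1 ]
  [ 0  0  -1/2   1 ]
  [ 0  1     0  -3 ]
R2 ↔ R3
  [ 1  0   1/2  -1 ]
  [ 0  1     0  -3 ]
  [ 0  0  -1/2   1 ]
R3 → -2·R3
  [ 1  0  1/2  -1 ]
  [ 0  1    0  -3 ]
  [ 0  0    1  -2 ]
R1 → R1 − 1/2·R3
  [ 1  0  0   0 ]
  [ 0  1  0  -3 ]
  [ 0  0  1  -2 ]
The reduced form has 3 nonzero rows.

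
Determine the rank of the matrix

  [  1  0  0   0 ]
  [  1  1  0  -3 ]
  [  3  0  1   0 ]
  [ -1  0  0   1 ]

r2 -> r2 − r1
  [  1  0  0   0 ]
  [  0  1  0  -3 ]
  [  3  0  1   0 ]
  [ -1  0  0   1 ]
r3 -> r3 − 3·r1
  [  1  0  0   0 ]
  [  0  1  0  -3 ]
  [  0  0  1   0 ]
  [ -1  0  0   1 ]
r4 -> r4 + r1
  [ 1  0  0   0 ]
  [ 0  1  0  -3 ]
  [ 0  0  1   0 ]
  [ 0  0  0   1 ]
r2 -> r2 + 3·r4
  [ 1  0  0  0 ]
  [ 0  1  0  0 ]
  [ 0  0  1  0 ]
  [ 0  0  0  1 ]
The reduced form has 4 nonzero rows.

rank = 4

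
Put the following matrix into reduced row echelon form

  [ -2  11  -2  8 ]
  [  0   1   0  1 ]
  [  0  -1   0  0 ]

R1 ← -1/2·R1
  [ 1  -11/2  1  -4 ]
  [ 0      1  0   1 ]
  [ 0     -1  0   0 ]
R3 ← R3 + R2
  [ 1  -11/2  1  -4 ]
  [ 0      1  0   1 ]
  [ 0      0  0   1 ]
R2 ← R2 − R3
  [ 1  -11/2  1  -4 ]
  [ 0      1  0   0 ]
  [ 0      0  0   1 ]
R1 ← R1 + 4·R3
  [ 1  -11/2  1  0 ]
  [ 0      1  0  0 ]
  [ 0      0  0  1 ]
R1 ← R1 + 11/2·R2
  [ 1  0  1  0 ]
  [ 0  1  0  0 ]
  [ 0  0  0  1 ]

[[1, 0, 1, 0], [0, 1, 0, 0], [0, 0, 0, 1]]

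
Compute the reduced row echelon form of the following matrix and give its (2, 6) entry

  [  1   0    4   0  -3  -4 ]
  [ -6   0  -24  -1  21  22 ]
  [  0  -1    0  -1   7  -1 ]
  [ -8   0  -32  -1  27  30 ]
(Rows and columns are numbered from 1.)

-1

ρ2 -> ρ2 + 6·ρ1
  [  1   0    4   0  -3  -4 ]
  [  0   0    0  -1   3  -2 ]
  [  0  -1    0  -1   7  -1 ]
  [ -8   0  -32  -1  27  30 ]
ρ4 -> ρ4 + 8·ρ1
  [ 1   0  4   0  -3  -4 ]
  [ 0   0  0  -1   3  -2 ]
  [ 0  -1  0  -1   7  -1 ]
  [ 0   0  0  -1   3  -2 ]
ρ2 <=> ρ3
  [ 1   0  4   0  -3  -4 ]
  [ 0  -1  0  -1   7  -1 ]
  [ 0   0  0  -1   3  -2 ]
  [ 0   0  0  -1   3  -2 ]
ρ2 -> -1·ρ2
  [ 1  0  4   0  -3  -4 ]
  [ 0  1  0   1  -7   1 ]
  [ 0  0  0  -1   3  -2 ]
  [ 0  0  0  -1   3  -2 ]
ρ3 -> -1·ρ3
  [ 1  0  4   0  -3  -4 ]
  [ 0  1  0   1  -7   1 ]
  [ 0  0  0   1  -3   2 ]
  [ 0  0  0  -1   3  -2 ]
ρ4 -> ρ4 + ρ3
  [ 1  0  4  0  -3  -4 ]
  [ 0  1  0  1  -7   1 ]
  [ 0  0  0  1  -3   2 ]
  [ 0  0  0  0   0   0 ]
ρ2 -> ρ2 − ρ3
  [ 1  0  4  0  -3  -4 ]
  [ 0  1  0  0  -4  -1 ]
  [ 0  0  0  1  -3   2 ]
  [ 0  0  0  0   0   0 ]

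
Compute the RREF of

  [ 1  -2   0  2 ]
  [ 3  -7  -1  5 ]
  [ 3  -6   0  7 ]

R2 → R2 − 3·R1
  [ 1  -2   0   2 ]
  [ 0  -1  -1  -1 ]
  [ 3  -6   0   7 ]
R3 → R3 − 3·R1
  [ 1  -2   0   2 ]
  [ 0  -1  -1  -1 ]
  [ 0   0   0   1 ]
R2 → -1·R2
  [ 1  -2  0  2 ]
  [ 0   1  1  1 ]
  [ 0   0  0  1 ]
R2 → R2 − R3
  [ 1  -2  0  2 ]
  [ 0   1  1  0 ]
  [ 0   0  0  1 ]
R1 → R1 − 2·R3
  [ 1  -2  0  0 ]
  [ 0   1  1  0 ]
  [ 0   0  0  1 ]
R1 → R1 + 2·R2
  [ 1  0  2  0 ]
  [ 0  1  1  0 ]
  [ 0  0  0  1 ]

[[1, 0, 2, 0], [0, 1, 1, 0], [0, 0, 0, 1]]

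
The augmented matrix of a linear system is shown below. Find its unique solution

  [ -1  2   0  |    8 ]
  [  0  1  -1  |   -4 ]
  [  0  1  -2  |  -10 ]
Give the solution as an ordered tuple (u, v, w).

Multiply R1 by -1.
  [ 1  -2   0  |   -8 ]
  [ 0   1  -1  |   -4 ]
  [ 0   1  -2  |  -10 ]
Subtract R2 from R3.
  [ 1  -2   0  |  -8 ]
  [ 0   1  -1  |  -4 ]
  [ 0   0  -1  |  -6 ]
Multiply R3 by -1.
  [ 1  -2   0  |  -8 ]
  [ 0   1  -1  |  -4 ]
  [ 0   0   1  |   6 ]
Add R3 to R2.
  [ 1  -2  0  |  -8 ]
  [ 0   1  0  |   2 ]
  [ 0   0  1  |   6 ]
Add 2 times R2 to R1.
  [ 1  0  0  |  -4 ]
  [ 0  1  0  |   2 ]
  [ 0  0  1  |   6 ]
Reading off the last column: u = -4, v = 2, w = 6.

(-4, 2, 6)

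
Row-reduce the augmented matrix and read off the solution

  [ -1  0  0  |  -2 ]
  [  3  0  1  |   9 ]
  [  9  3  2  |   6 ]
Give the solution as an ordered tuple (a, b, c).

ρ1 → -1·ρ1
  [ 1  0  0  |  2 ]
  [ 3  0  1  |  9 ]
  [ 9  3  2  |  6 ]
ρ2 → ρ2 − 3·ρ1
  [ 1  0  0  |  2 ]
  [ 0  0  1  |  3 ]
  [ 9  3  2  |  6 ]
ρ3 → ρ3 − 9·ρ1
  [ 1  0  0  |    2 ]
  [ 0  0  1  |    3 ]
  [ 0  3  2  |  -12 ]
ρ2 <-> ρ3
  [ 1  0  0  |    2 ]
  [ 0  3  2  |  -12 ]
  [ 0  0  1  |    3 ]
ρ2 → 1/3·ρ2
  [ 1  0    0  |   2 ]
  [ 0  1  2/3  |  -4 ]
  [ 0  0    1  |   3 ]
ρ2 → ρ2 − 2/3·ρ3
  [ 1  0  0  |   2 ]
  [ 0  1  0  |  -6 ]
  [ 0  0  1  |   3 ]
Reading off the last column: a = 2, b = -6, c = 3.

(2, -6, 3)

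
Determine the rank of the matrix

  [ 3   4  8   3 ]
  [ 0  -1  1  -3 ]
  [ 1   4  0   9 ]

rank = 2

ρ1 ← 1/3·ρ1
ρ3 ← ρ3 − ρ1
ρ2 ← -1·ρ2
ρ3 ← ρ3 − 8/3·ρ2
ρ1 ← ρ1 − 4/3·ρ2
The reduced form has 2 nonzero rows.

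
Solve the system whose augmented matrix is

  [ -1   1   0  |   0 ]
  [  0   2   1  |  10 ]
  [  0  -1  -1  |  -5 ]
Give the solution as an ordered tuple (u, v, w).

(5, 5, 0)

R1 → -1·R1
R2 → 1/2·R2
R3 → R3 + R2
R3 → -2·R3
R2 → R2 − 1/2·R3
R1 → R1 + R2
Reading off the last column: u = 5, v = 5, w = 0.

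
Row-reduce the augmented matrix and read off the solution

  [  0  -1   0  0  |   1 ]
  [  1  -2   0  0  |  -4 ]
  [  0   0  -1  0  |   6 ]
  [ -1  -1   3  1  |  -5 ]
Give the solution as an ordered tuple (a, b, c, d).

(-6, -1, -6, 6)

R1 <-> R2
  [  1  -2   0  0  |  -4 ]
  [  0  -1   0  0  |   1 ]
  [  0   0  -1  0  |   6 ]
  [ -1  -1   3  1  |  -5 ]
R4 → R4 + R1
  [ 1  -2   0  0  |  -4 ]
  [ 0  -1   0  0  |   1 ]
  [ 0   0  -1  0  |   6 ]
  [ 0  -3   3  1  |  -9 ]
R2 → -1·R2
  [ 1  -2   0  0  |  -4 ]
  [ 0   1   0  0  |  -1 ]
  [ 0   0  -1  0  |   6 ]
  [ 0  -3   3  1  |  -9 ]
R4 → R4 + 3·R2
  [ 1  -2   0  0  |   -4 ]
  [ 0   1   0  0  |   -1 ]
  [ 0   0  -1  0  |    6 ]
  [ 0   0   3  1  |  -12 ]
R3 → -1·R3
  [ 1  -2  0  0  |   -4 ]
  [ 0   1  0  0  |   -1 ]
  [ 0   0  1  0  |   -6 ]
  [ 0   0  3  1  |  -12 ]
R4 → R4 − 3·R3
  [ 1  -2  0  0  |  -4 ]
  [ 0   1  0  0  |  -1 ]
  [ 0   0  1  0  |  -6 ]
  [ 0   0  0  1  |   6 ]
R1 → R1 + 2·R2
  [ 1  0  0  0  |  -6 ]
  [ 0  1  0  0  |  -1 ]
  [ 0  0  1  0  |  -6 ]
  [ 0  0  0  1  |   6 ]
Reading off the last column: a = -6, b = -1, c = -6, d = 6.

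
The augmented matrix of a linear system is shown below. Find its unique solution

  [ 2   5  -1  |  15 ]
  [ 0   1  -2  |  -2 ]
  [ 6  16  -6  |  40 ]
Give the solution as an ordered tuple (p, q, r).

ρ1 := 1/2·ρ1
ρ3 := ρ3 − 6·ρ1
ρ3 := ρ3 − ρ2
ρ3 := -1·ρ3
ρ2 := ρ2 + 2·ρ3
ρ1 := ρ1 + 1/2·ρ3
ρ1 := ρ1 − 5/2·ρ2
Reading off the last column: p = -1, q = 4, r = 3.

(-1, 4, 3)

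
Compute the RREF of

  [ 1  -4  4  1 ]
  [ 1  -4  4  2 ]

[[1, -4, 4, 0], [0, 0, 0, 1]]

ρ2 → ρ2 − ρ1
  [ 1  -4  4  1 ]
  [ 0   0  0  1 ]
ρ1 → ρ1 − ρ2
  [ 1  -4  4  0 ]
  [ 0   0  0  1 ]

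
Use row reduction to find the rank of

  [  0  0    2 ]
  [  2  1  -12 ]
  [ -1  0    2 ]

r1 ↔ r2
  [  2  1  -12 ]
  [  0  0    2 ]
  [ -1  0    2 ]
r1 ← 1/2·r1
  [  1  1/2  -6 ]
  [  0    0   2 ]
  [ -1    0   2 ]
r3 ← r3 + r1
  [ 1  1/2  -6 ]
  [ 0    0   2 ]
  [ 0  1/2  -4 ]
r2 ↔ r3
  [ 1  1/2  -6 ]
  [ 0  1/2  -4 ]
  [ 0    0   2 ]
r2 ← 2·r2
  [ 1  1/2  -6 ]
  [ 0    1  -8 ]
  [ 0    0   2 ]
r3 ← 1/2·r3
  [ 1  1/2  -6 ]
  [ 0    1  -8 ]
  [ 0    0   1 ]
r2 ← r2 + 8·r3
  [ 1  1/2  -6 ]
  [ 0    1   0 ]
  [ 0    0   1 ]
r1 ← r1 + 6·r3
  [ 1  1/2  0 ]
  [ 0    1  0 ]
  [ 0    0  1 ]
r1 ← r1 − 1/2·r2
  [ 1  0  0 ]
  [ 0  1  0 ]
  [ 0  0  1 ]
The reduced form has 3 nonzero rows.

rank = 3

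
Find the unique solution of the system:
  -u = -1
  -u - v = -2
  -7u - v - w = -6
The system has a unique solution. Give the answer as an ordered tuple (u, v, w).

Form the augmented matrix and row-reduce:
  [ -1   0   0  |  -1 ]
  [ -1  -1   0  |  -2 ]
  [ -7  -1  -1  |  -6 ]
R1 ← -1·R1
  [  1   0   0  |   1 ]
  [ -1  -1   0  |  -2 ]
  [ -7  -1  -1  |  -6 ]
R2 ← R2 + R1
  [  1   0   0  |   1 ]
  [  0  -1   0  |  -1 ]
  [ -7  -1  -1  |  -6 ]
R3 ← R3 + 7·R1
  [ 1   0   0  |   1 ]
  [ 0  -1   0  |  -1 ]
  [ 0  -1  -1  |   1 ]
R2 ← -1·R2
  [ 1   0   0  |  1 ]
  [ 0   1   0  |  1 ]
  [ 0  -1  -1  |  1 ]
R3 ← R3 + R2
  [ 1  0   0  |  1 ]
  [ 0  1   0  |  1 ]
  [ 0  0  -1  |  2 ]
R3 ← -1·R3
  [ 1  0  0  |   1 ]
  [ 0  1  0  |   1 ]
  [ 0  0  1  |  -2 ]
Reading off the last column: u = 1, v = 1, w = -2.

(1, 1, -2)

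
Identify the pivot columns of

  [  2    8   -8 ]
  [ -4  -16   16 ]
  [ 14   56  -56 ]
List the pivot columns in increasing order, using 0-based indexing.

0

ρ1 := 1/2·ρ1
ρ2 := ρ2 + 4·ρ1
ρ3 := ρ3 − 14·ρ1
Pivot columns are the columns containing a leading 1.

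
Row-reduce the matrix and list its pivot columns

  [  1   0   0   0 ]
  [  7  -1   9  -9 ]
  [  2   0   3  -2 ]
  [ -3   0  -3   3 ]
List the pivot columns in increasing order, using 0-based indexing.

r2 := r2 − 7·r1
r3 := r3 − 2·r1
r4 := r4 + 3·r1
r2 := -1·r2
r3 := 1/3·r3
r4 := r4 + 3·r3
r3 := r3 + 2/3·r4
r2 := r2 − 9·r4
r2 := r2 + 9·r3
Pivot columns are the columns containing a leading 1.

0, 1, 2, 3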